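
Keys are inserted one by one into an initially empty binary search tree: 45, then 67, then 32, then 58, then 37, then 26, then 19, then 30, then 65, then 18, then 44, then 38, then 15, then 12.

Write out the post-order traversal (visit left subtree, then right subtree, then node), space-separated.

45: root
67: right child of 45 (depth 1)
32: left child of 45 (depth 1)
58: left child of 67 (depth 2)
37: right child of 32 (depth 2)
26: left child of 32 (depth 2)
19: left child of 26 (depth 3)
30: right child of 26 (depth 3)
65: right child of 58 (depth 3)
18: left child of 19 (depth 4)
44: right child of 37 (depth 3)
38: left child of 44 (depth 4)
15: left child of 18 (depth 5)
12: left child of 15 (depth 6)

12 15 18 19 30 26 38 44 37 32 65 58 67 45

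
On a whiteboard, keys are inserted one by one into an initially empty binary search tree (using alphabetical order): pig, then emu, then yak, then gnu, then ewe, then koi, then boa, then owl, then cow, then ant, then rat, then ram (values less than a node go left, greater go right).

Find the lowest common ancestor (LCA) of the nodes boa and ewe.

emu

pig: root
emu: left child of pig (depth 1)
yak: right child of pig (depth 1)
gnu: right child of emu (depth 2)
ewe: left child of gnu (depth 3)
koi: right child of gnu (depth 3)
boa: left child of emu (depth 2)
owl: right child of koi (depth 4)
cow: right child of boa (depth 3)
ant: left child of boa (depth 3)
rat: left child of yak (depth 2)
ram: left child of rat (depth 3)

Path to boa: pig → emu → boa
Path to ewe: pig → emu → gnu → ewe
The paths share a prefix ending at emu, then split left and right.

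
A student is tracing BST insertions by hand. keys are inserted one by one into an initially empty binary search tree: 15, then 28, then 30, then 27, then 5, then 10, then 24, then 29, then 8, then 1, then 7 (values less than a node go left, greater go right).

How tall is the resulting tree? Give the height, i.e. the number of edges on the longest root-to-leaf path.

4

15: root
28: right child of 15 (depth 1)
30: right child of 28 (depth 2)
27: left child of 28 (depth 2)
5: left child of 15 (depth 1)
10: right child of 5 (depth 2)
24: left child of 27 (depth 3)
29: left child of 30 (depth 3)
8: left child of 10 (depth 3)
1: left child of 5 (depth 2)
7: left child of 8 (depth 4)

The deepest node is 7 at depth 4.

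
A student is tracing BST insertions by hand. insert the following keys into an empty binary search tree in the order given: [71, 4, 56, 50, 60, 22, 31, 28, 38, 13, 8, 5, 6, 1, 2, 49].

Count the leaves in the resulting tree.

5

Insert 71: tree is empty, so 71 becomes the root.
Insert 4: 4 < 71 → go left. Place as left child of 71.
Insert 56: 56 < 71 → go left; 56 > 4 → go right. Place as right child of 4.
Insert 50: 50 < 71 → go left; 50 > 4 → go right; 50 < 56 → go left. Place as left child of 56.
Insert 60: 60 < 71 → go left; 60 > 4 → go right; 60 > 56 → go right. Place as right child of 56.
Insert 22: 22 < 71 → go left; 22 > 4 → go right; 22 < 56 → go left; 22 < 50 → go left. Place as left child of 50.
Insert 31: 31 < 71 → go left; 31 > 4 → go right; 31 < 56 → go left; 31 < 50 → go left; 31 > 22 → go right. Place as right child of 22.
Insert 28: 28 < 71 → go left; 28 > 4 → go right; 28 < 56 → go left; 28 < 50 → go left; 28 > 22 → go right; 28 < 31 → go left. Place as left child of 31.
Insert 38: 38 < 71 → go left; 38 > 4 → go right; 38 < 56 → go left; 38 < 50 → go left; 38 > 22 → go right; 38 > 31 → go right. Place as right child of 31.
Insert 13: 13 < 71 → go left; 13 > 4 → go right; 13 < 56 → go left; 13 < 50 → go left; 13 < 22 → go left. Place as left child of 22.
Insert 8: 8 < 71 → go left; 8 > 4 → go right; 8 < 56 → go left; 8 < 50 → go left; 8 < 22 → go left; 8 < 13 → go left. Place as left child of 13.
Insert 5: 5 < 71 → go left; 5 > 4 → go right; 5 < 56 → go left; 5 < 50 → go left; 5 < 22 → go left; 5 < 13 → go left; 5 < 8 → go left. Place as left child of 8.
Insert 6: 6 < 71 → go left; 6 > 4 → go right; 6 < 56 → go left; 6 < 50 → go left; 6 < 22 → go left; 6 < 13 → go left; 6 < 8 → go left; 6 > 5 → go right. Place as right child of 5.
Insert 1: 1 < 71 → go left; 1 < 4 → go left. Place as left child of 4.
Insert 2: 2 < 71 → go left; 2 < 4 → go left; 2 > 1 → go right. Place as right child of 1.
Insert 49: 49 < 71 → go left; 49 > 4 → go right; 49 < 56 → go left; 49 < 50 → go left; 49 > 22 → go right; 49 > 31 → go right; 49 > 38 → go right. Place as right child of 38.

Leaves: 2, 6, 28, 49, 60 — 5 in total.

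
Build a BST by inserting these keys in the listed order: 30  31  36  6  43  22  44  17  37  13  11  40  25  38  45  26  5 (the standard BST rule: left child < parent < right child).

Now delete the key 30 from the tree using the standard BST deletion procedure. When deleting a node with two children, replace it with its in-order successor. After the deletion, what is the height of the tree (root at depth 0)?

5

Insert 30: tree is empty, so 30 becomes the root.
Insert 31: 31 > 30 → go right. Place as right child of 30.
Insert 36: 36 > 30 → go right; 36 > 31 → go right. Place as right child of 31.
Insert 6: 6 < 30 → go left. Place as left child of 30.
Insert 43: 43 > 30 → go right; 43 > 31 → go right; 43 > 36 → go right. Place as right child of 36.
Insert 22: 22 < 30 → go left; 22 > 6 → go right. Place as right child of 6.
Insert 44: 44 > 30 → go right; 44 > 31 → go right; 44 > 36 → go right; 44 > 43 → go right. Place as right child of 43.
Insert 17: 17 < 30 → go left; 17 > 6 → go right; 17 < 22 → go left. Place as left child of 22.
Insert 37: 37 > 30 → go right; 37 > 31 → go right; 37 > 36 → go right; 37 < 43 → go left. Place as left child of 43.
Insert 13: 13 < 30 → go left; 13 > 6 → go right; 13 < 22 → go left; 13 < 17 → go left. Place as left child of 17.
Insert 11: 11 < 30 → go left; 11 > 6 → go right; 11 < 22 → go left; 11 < 17 → go left; 11 < 13 → go left. Place as left child of 13.
Insert 40: 40 > 30 → go right; 40 > 31 → go right; 40 > 36 → go right; 40 < 43 → go left; 40 > 37 → go right. Place as right child of 37.
Insert 25: 25 < 30 → go left; 25 > 6 → go right; 25 > 22 → go right. Place as right child of 22.
Insert 38: 38 > 30 → go right; 38 > 31 → go right; 38 > 36 → go right; 38 < 43 → go left; 38 > 37 → go right; 38 < 40 → go left. Place as left child of 40.
Insert 45: 45 > 30 → go right; 45 > 31 → go right; 45 > 36 → go right; 45 > 43 → go right; 45 > 44 → go right. Place as right child of 44.
Insert 26: 26 < 30 → go left; 26 > 6 → go right; 26 > 22 → go right; 26 > 25 → go right. Place as right child of 25.
Insert 5: 5 < 30 → go left; 5 < 6 → go left. Place as left child of 6.

Delete 30 (two children — replace with in-order successor).
After deletion, deepest node is 11 at depth 5.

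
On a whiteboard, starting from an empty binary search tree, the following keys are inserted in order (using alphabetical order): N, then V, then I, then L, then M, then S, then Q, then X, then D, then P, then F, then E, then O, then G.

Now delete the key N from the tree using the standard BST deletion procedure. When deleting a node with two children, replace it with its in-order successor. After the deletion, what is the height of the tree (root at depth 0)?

Insert N: tree is empty, so N becomes the root.
Insert V: V > N → go right. Place as right child of N.
Insert I: I < N → go left. Place as left child of N.
Insert L: L < N → go left; L > I → go right. Place as right child of I.
Insert M: M < N → go left; M > I → go right; M > L → go right. Place as right child of L.
Insert S: S > N → go right; S < V → go left. Place as left child of V.
Insert Q: Q > N → go right; Q < V → go left; Q < S → go left. Place as left child of S.
Insert X: X > N → go right; X > V → go right. Place as right child of V.
Insert D: D < N → go left; D < I → go left. Place as left child of I.
Insert P: P > N → go right; P < V → go left; P < S → go left; P < Q → go left. Place as left child of Q.
Insert F: F < N → go left; F < I → go left; F > D → go right. Place as right child of D.
Insert E: E < N → go left; E < I → go left; E > D → go right; E < F → go left. Place as left child of F.
Insert O: O > N → go right; O < V → go left; O < S → go left; O < Q → go left; O < P → go left. Place as left child of P.
Insert G: G < N → go left; G < I → go left; G > D → go right; G > F → go right. Place as right child of F.

Delete N (two children — replace with in-order successor).
After deletion, deepest node is P at depth 4.

4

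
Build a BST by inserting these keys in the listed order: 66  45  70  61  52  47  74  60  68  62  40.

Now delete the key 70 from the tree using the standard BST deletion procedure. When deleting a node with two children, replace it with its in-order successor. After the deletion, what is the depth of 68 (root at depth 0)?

2

Insert 66: tree is empty, so 66 becomes the root.
Insert 45: 45 < 66 → go left. Place as left child of 66.
Insert 70: 70 > 66 → go right. Place as right child of 66.
Insert 61: 61 < 66 → go left; 61 > 45 → go right. Place as right child of 45.
Insert 52: 52 < 66 → go left; 52 > 45 → go right; 52 < 61 → go left. Place as left child of 61.
Insert 47: 47 < 66 → go left; 47 > 45 → go right; 47 < 61 → go left; 47 < 52 → go left. Place as left child of 52.
Insert 74: 74 > 66 → go right; 74 > 70 → go right. Place as right child of 70.
Insert 60: 60 < 66 → go left; 60 > 45 → go right; 60 < 61 → go left; 60 > 52 → go right. Place as right child of 52.
Insert 68: 68 > 66 → go right; 68 < 70 → go left. Place as left child of 70.
Insert 62: 62 < 66 → go left; 62 > 45 → go right; 62 > 61 → go right. Place as right child of 61.
Insert 40: 40 < 66 → go left; 40 < 45 → go left. Place as left child of 45.

Delete 70 (two children — replace with in-order successor).
After deletion, path to 68: 66 → 74 → 68.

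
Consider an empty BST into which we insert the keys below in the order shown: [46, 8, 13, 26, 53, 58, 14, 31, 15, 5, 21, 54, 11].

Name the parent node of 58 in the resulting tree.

53

Resulting structure (node: left, right):
  46: L=8, R=53
  8: L=5, R=13
  13: L=11, R=26
  26: L=14, R=31
  53: L=–, R=58
  58: L=54, R=–
  14: L=–, R=15
  31: L=–, R=–
  15: L=–, R=21
  5: L=–, R=–
  21: L=–, R=–
  54: L=–, R=–
  11: L=–, R=–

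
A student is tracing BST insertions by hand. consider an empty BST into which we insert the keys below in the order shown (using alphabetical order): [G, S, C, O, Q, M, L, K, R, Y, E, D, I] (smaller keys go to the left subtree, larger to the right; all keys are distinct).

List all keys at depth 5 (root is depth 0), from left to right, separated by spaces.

G: root
S: right child of G (depth 1)
C: left child of G (depth 1)
O: left child of S (depth 2)
Q: right child of O (depth 3)
M: left child of O (depth 3)
L: left child of M (depth 4)
K: left child of L (depth 5)
R: right child of Q (depth 4)
Y: right child of S (depth 2)
E: right child of C (depth 2)
D: left child of E (depth 3)
I: left child of K (depth 6)

K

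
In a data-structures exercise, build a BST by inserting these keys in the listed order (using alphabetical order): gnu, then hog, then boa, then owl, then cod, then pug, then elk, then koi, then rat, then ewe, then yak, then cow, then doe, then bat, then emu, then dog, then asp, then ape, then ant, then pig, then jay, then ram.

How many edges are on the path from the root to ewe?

4

gnu: root
hog: right child of gnu (depth 1)
boa: left child of gnu (depth 1)
owl: right child of hog (depth 2)
cod: right child of boa (depth 2)
pug: right child of owl (depth 3)
elk: right child of cod (depth 3)
koi: left child of owl (depth 3)
rat: right child of pug (depth 4)
ewe: right child of elk (depth 4)
yak: right child of rat (depth 5)
cow: left child of elk (depth 4)
doe: right child of cow (depth 5)
bat: left child of boa (depth 2)
emu: left child of ewe (depth 5)
dog: right child of doe (depth 6)
asp: left child of bat (depth 3)
ape: left child of asp (depth 4)
ant: left child of ape (depth 5)
pig: left child of pug (depth 4)
jay: left child of koi (depth 4)
ram: left child of rat (depth 5)

Path to ewe: gnu → boa → cod → elk → ewe, which is 4 edges.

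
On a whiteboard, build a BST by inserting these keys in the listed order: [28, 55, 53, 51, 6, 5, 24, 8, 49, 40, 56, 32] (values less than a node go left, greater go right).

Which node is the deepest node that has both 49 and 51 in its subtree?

51

Insert 28: tree is empty, so 28 becomes the root.
Insert 55: 55 > 28 → go right. Place as right child of 28.
Insert 53: 53 > 28 → go right; 53 < 55 → go left. Place as left child of 55.
Insert 51: 51 > 28 → go right; 51 < 55 → go left; 51 < 53 → go left. Place as left child of 53.
Insert 6: 6 < 28 → go left. Place as left child of 28.
Insert 5: 5 < 28 → go left; 5 < 6 → go left. Place as left child of 6.
Insert 24: 24 < 28 → go left; 24 > 6 → go right. Place as right child of 6.
Insert 8: 8 < 28 → go left; 8 > 6 → go right; 8 < 24 → go left. Place as left child of 24.
Insert 49: 49 > 28 → go right; 49 < 55 → go left; 49 < 53 → go left; 49 < 51 → go left. Place as left child of 51.
Insert 40: 40 > 28 → go right; 40 < 55 → go left; 40 < 53 → go left; 40 < 51 → go left; 40 < 49 → go left. Place as left child of 49.
Insert 56: 56 > 28 → go right; 56 > 55 → go right. Place as right child of 55.
Insert 32: 32 > 28 → go right; 32 < 55 → go left; 32 < 53 → go left; 32 < 51 → go left; 32 < 49 → go left; 32 < 40 → go left. Place as left child of 40.

Path to 49: 28 → 55 → 53 → 51 → 49
Path to 51: 28 → 55 → 53 → 51
51 lies on both paths and is an ancestor of the other node.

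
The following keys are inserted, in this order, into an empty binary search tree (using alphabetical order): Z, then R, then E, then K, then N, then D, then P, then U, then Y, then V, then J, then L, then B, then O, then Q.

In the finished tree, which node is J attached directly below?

K

Insert Z: tree is empty, so Z becomes the root.
Insert R: R < Z → go left. Place as left child of Z.
Insert E: E < Z → go left; E < R → go left. Place as left child of R.
Insert K: K < Z → go left; K < R → go left; K > E → go right. Place as right child of E.
Insert N: N < Z → go left; N < R → go left; N > E → go right; N > K → go right. Place as right child of K.
Insert D: D < Z → go left; D < R → go left; D < E → go left. Place as left child of E.
Insert P: P < Z → go left; P < R → go left; P > E → go right; P > K → go right; P > N → go right. Place as right child of N.
Insert U: U < Z → go left; U > R → go right. Place as right child of R.
Insert Y: Y < Z → go left; Y > R → go right; Y > U → go right. Place as right child of U.
Insert V: V < Z → go left; V > R → go right; V > U → go right; V < Y → go left. Place as left child of Y.
Insert J: J < Z → go left; J < R → go left; J > E → go right; J < K → go left. Place as left child of K.
Insert L: L < Z → go left; L < R → go left; L > E → go right; L > K → go right; L < N → go left. Place as left child of N.
Insert B: B < Z → go left; B < R → go left; B < E → go left; B < D → go left. Place as left child of D.
Insert O: O < Z → go left; O < R → go left; O > E → go right; O > K → go right; O > N → go right; O < P → go left. Place as left child of P.
Insert Q: Q < Z → go left; Q < R → go left; Q > E → go right; Q > K → go right; Q > N → go right; Q > P → go right. Place as right child of P.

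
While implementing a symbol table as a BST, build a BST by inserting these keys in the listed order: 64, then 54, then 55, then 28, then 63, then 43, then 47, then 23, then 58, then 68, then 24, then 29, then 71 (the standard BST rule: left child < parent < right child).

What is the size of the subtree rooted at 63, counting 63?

64: root
54: left child of 64 (depth 1)
55: right child of 54 (depth 2)
28: left child of 54 (depth 2)
63: right child of 55 (depth 3)
43: right child of 28 (depth 3)
47: right child of 43 (depth 4)
23: left child of 28 (depth 3)
58: left child of 63 (depth 4)
68: right child of 64 (depth 1)
24: right child of 23 (depth 4)
29: left child of 43 (depth 4)
71: right child of 68 (depth 2)

Subtree rooted at 63 contains: 63, 58 — 2 nodes.

2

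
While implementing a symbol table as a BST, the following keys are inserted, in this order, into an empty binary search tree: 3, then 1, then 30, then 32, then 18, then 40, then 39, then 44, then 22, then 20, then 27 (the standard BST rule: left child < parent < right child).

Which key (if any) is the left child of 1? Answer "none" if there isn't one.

none

3: root
1: left child of 3 (depth 1)
30: right child of 3 (depth 1)
32: right child of 30 (depth 2)
18: left child of 30 (depth 2)
40: right child of 32 (depth 3)
39: left child of 40 (depth 4)
44: right child of 40 (depth 4)
22: right child of 18 (depth 3)
20: left child of 22 (depth 4)
27: right child of 22 (depth 4)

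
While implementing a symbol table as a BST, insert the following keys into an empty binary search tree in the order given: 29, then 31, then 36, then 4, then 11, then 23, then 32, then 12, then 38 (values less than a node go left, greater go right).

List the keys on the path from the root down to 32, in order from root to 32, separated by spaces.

Resulting structure (node: left, right):
  29: L=4, R=31
  31: L=–, R=36
  36: L=32, R=38
  4: L=–, R=11
  11: L=–, R=23
  23: L=12, R=–
  32: L=–, R=–
  12: L=–, R=–
  38: L=–, R=–

29 31 36 32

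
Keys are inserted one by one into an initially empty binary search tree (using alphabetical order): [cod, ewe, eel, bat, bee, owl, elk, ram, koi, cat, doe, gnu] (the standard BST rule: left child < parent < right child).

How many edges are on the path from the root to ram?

cod: root
ewe: right child of cod (depth 1)
eel: left child of ewe (depth 2)
bat: left child of cod (depth 1)
bee: right child of bat (depth 2)
owl: right child of ewe (depth 2)
elk: right child of eel (depth 3)
ram: right child of owl (depth 3)
koi: left child of owl (depth 3)
cat: right child of bee (depth 3)
doe: left child of eel (depth 3)
gnu: left child of koi (depth 4)

Path to ram: cod → ewe → owl → ram, which is 3 edges.

3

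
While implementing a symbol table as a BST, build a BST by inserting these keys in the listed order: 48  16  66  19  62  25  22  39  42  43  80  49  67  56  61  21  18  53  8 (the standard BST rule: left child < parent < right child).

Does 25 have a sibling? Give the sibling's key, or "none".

48: root
16: left child of 48 (depth 1)
66: right child of 48 (depth 1)
19: right child of 16 (depth 2)
62: left child of 66 (depth 2)
25: right child of 19 (depth 3)
22: left child of 25 (depth 4)
39: right child of 25 (depth 4)
42: right child of 39 (depth 5)
43: right child of 42 (depth 6)
80: right child of 66 (depth 2)
49: left child of 62 (depth 3)
67: left child of 80 (depth 3)
56: right child of 49 (depth 4)
61: right child of 56 (depth 5)
21: left child of 22 (depth 5)
18: left child of 19 (depth 3)
53: left child of 56 (depth 5)
8: left child of 16 (depth 2)

25's parent is 19; the other child of 19 is 18.

18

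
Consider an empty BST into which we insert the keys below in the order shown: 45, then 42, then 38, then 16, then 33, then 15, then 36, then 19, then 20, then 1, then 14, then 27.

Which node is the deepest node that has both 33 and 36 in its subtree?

45: root
42: left child of 45 (depth 1)
38: left child of 42 (depth 2)
16: left child of 38 (depth 3)
33: right child of 16 (depth 4)
15: left child of 16 (depth 4)
36: right child of 33 (depth 5)
19: left child of 33 (depth 5)
20: right child of 19 (depth 6)
1: left child of 15 (depth 5)
14: right child of 1 (depth 6)
27: right child of 20 (depth 7)

Path to 33: 45 → 42 → 38 → 16 → 33
Path to 36: 45 → 42 → 38 → 16 → 33 → 36
33 lies on both paths and is an ancestor of the other node.

33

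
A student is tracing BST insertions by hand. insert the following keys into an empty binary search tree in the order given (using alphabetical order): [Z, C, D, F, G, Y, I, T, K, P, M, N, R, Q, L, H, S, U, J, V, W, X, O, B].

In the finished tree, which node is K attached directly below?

T

Insert Z: tree is empty, so Z becomes the root.
Insert C: C < Z → go left. Place as left child of Z.
Insert D: D < Z → go left; D > C → go right. Place as right child of C.
Insert F: F < Z → go left; F > C → go right; F > D → go right. Place as right child of D.
Insert G: G < Z → go left; G > C → go right; G > D → go right; G > F → go right. Place as right child of F.
Insert Y: Y < Z → go left; Y > C → go right; Y > D → go right; Y > F → go right; Y > G → go right. Place as right child of G.
Insert I: I < Z → go left; I > C → go right; I > D → go right; I > F → go right; I > G → go right; I < Y → go left. Place as left child of Y.
Insert T: T < Z → go left; T > C → go right; T > D → go right; T > F → go right; T > G → go right; T < Y → go left; T > I → go right. Place as right child of I.
Insert K: K < Z → go left; K > C → go right; K > D → go right; K > F → go right; K > G → go right; K < Y → go left; K > I → go right; K < T → go left. Place as left child of T.
Insert P: P < Z → go left; P > C → go right; P > D → go right; P > F → go right; P > G → go right; P < Y → go left; P > I → go right; P < T → go left; P > K → go right. Place as right child of K.
Insert M: M < Z → go left; M > C → go right; M > D → go right; M > F → go right; M > G → go right; M < Y → go left; M > I → go right; M < T → go left; M > K → go right; M < P → go left. Place as left child of P.
Insert N: N < Z → go left; N > C → go right; N > D → go right; N > F → go right; N > G → go right; N < Y → go left; N > I → go right; N < T → go left; N > K → go right; N < P → go left; N > M → go right. Place as right child of M.
Insert R: R < Z → go left; R > C → go right; R > D → go right; R > F → go right; R > G → go right; R < Y → go left; R > I → go right; R < T → go left; R > K → go right; R > P → go right. Place as right child of P.
Insert Q: Q < Z → go left; Q > C → go right; Q > D → go right; Q > F → go right; Q > G → go right; Q < Y → go left; Q > I → go right; Q < T → go left; Q > K → go right; Q > P → go right; Q < R → go left. Place as left child of R.
Insert L: L < Z → go left; L > C → go right; L > D → go right; L > F → go right; L > G → go right; L < Y → go left; L > I → go right; L < T → go left; L > K → go right; L < P → go left; L < M → go left. Place as left child of M.
Insert H: H < Z → go left; H > C → go right; H > D → go right; H > F → go right; H > G → go right; H < Y → go left; H < I → go left. Place as left child of I.
Insert S: S < Z → go left; S > C → go right; S > D → go right; S > F → go right; S > G → go right; S < Y → go left; S > I → go right; S < T → go left; S > K → go right; S > P → go right; S > R → go right. Place as right child of R.
Insert U: U < Z → go left; U > C → go right; U > D → go right; U > F → go right; U > G → go right; U < Y → go left; U > I → go right; U > T → go right. Place as right child of T.
Insert J: J < Z → go left; J > C → go right; J > D → go right; J > F → go right; J > G → go right; J < Y → go left; J > I → go right; J < T → go left; J < K → go left. Place as left child of K.
Insert V: V < Z → go left; V > C → go right; V > D → go right; V > F → go right; V > G → go right; V < Y → go left; V > I → go right; V > T → go right; V > U → go right. Place as right child of U.
Insert W: W < Z → go left; W > C → go right; W > D → go right; W > F → go right; W > G → go right; W < Y → go left; W > I → go right; W > T → go right; W > U → go right; W > V → go right. Place as right child of V.
Insert X: X < Z → go left; X > C → go right; X > D → go right; X > F → go right; X > G → go right; X < Y → go left; X > I → go right; X > T → go right; X > U → go right; X > V → go right; X > W → go right. Place as right child of W.
Insert O: O < Z → go left; O > C → go right; O > D → go right; O > F → go right; O > G → go right; O < Y → go left; O > I → go right; O < T → go left; O > K → go right; O < P → go left; O > M → go right; O > N → go right. Place as right child of N.
Insert B: B < Z → go left; B < C → go left. Place as left child of C.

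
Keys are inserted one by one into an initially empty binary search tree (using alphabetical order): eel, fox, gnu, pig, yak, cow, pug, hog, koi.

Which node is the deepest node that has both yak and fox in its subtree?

fox

Insert eel: tree is empty, so eel becomes the root.
Insert fox: fox > eel → go right. Place as right child of eel.
Insert gnu: gnu > eel → go right; gnu > fox → go right. Place as right child of fox.
Insert pig: pig > eel → go right; pig > fox → go right; pig > gnu → go right. Place as right child of gnu.
Insert yak: yak > eel → go right; yak > fox → go right; yak > gnu → go right; yak > pig → go right. Place as right child of pig.
Insert cow: cow < eel → go left. Place as left child of eel.
Insert pug: pug > eel → go right; pug > fox → go right; pug > gnu → go right; pug > pig → go right; pug < yak → go left. Place as left child of yak.
Insert hog: hog > eel → go right; hog > fox → go right; hog > gnu → go right; hog < pig → go left. Place as left child of pig.
Insert koi: koi > eel → go right; koi > fox → go right; koi > gnu → go right; koi < pig → go left; koi > hog → go right. Place as right child of hog.

Path to yak: eel → fox → gnu → pig → yak
Path to fox: eel → fox
fox lies on both paths and is an ancestor of the other node.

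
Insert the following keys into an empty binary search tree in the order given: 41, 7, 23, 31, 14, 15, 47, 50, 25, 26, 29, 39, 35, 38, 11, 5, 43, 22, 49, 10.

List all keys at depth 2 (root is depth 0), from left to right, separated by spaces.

5 23 43 50

Insert 41: tree is empty, so 41 becomes the root.
Insert 7: 7 < 41 → go left. Place as left child of 41.
Insert 23: 23 < 41 → go left; 23 > 7 → go right. Place as right child of 7.
Insert 31: 31 < 41 → go left; 31 > 7 → go right; 31 > 23 → go right. Place as right child of 23.
Insert 14: 14 < 41 → go left; 14 > 7 → go right; 14 < 23 → go left. Place as left child of 23.
Insert 15: 15 < 41 → go left; 15 > 7 → go right; 15 < 23 → go left; 15 > 14 → go right. Place as right child of 14.
Insert 47: 47 > 41 → go right. Place as right child of 41.
Insert 50: 50 > 41 → go right; 50 > 47 → go right. Place as right child of 47.
Insert 25: 25 < 41 → go left; 25 > 7 → go right; 25 > 23 → go right; 25 < 31 → go left. Place as left child of 31.
Insert 26: 26 < 41 → go left; 26 > 7 → go right; 26 > 23 → go right; 26 < 31 → go left; 26 > 25 → go right. Place as right child of 25.
Insert 29: 29 < 41 → go left; 29 > 7 → go right; 29 > 23 → go right; 29 < 31 → go left; 29 > 25 → go right; 29 > 26 → go right. Place as right child of 26.
Insert 39: 39 < 41 → go left; 39 > 7 → go right; 39 > 23 → go right; 39 > 31 → go right. Place as right child of 31.
Insert 35: 35 < 41 → go left; 35 > 7 → go right; 35 > 23 → go right; 35 > 31 → go right; 35 < 39 → go left. Place as left child of 39.
Insert 38: 38 < 41 → go left; 38 > 7 → go right; 38 > 23 → go right; 38 > 31 → go right; 38 < 39 → go left; 38 > 35 → go right. Place as right child of 35.
Insert 11: 11 < 41 → go left; 11 > 7 → go right; 11 < 23 → go left; 11 < 14 → go left. Place as left child of 14.
Insert 5: 5 < 41 → go left; 5 < 7 → go left. Place as left child of 7.
Insert 43: 43 > 41 → go right; 43 < 47 → go left. Place as left child of 47.
Insert 22: 22 < 41 → go left; 22 > 7 → go right; 22 < 23 → go left; 22 > 14 → go right; 22 > 15 → go right. Place as right child of 15.
Insert 49: 49 > 41 → go right; 49 > 47 → go right; 49 < 50 → go left. Place as left child of 50.
Insert 10: 10 < 41 → go left; 10 > 7 → go right; 10 < 23 → go left; 10 < 14 → go left; 10 < 11 → go left. Place as left child of 11.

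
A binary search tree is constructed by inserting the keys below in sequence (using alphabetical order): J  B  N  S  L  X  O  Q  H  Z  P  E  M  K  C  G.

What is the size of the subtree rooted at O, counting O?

3

Resulting structure (node: left, right):
  J: L=B, R=N
  B: L=–, R=H
  N: L=L, R=S
  S: L=O, R=X
  L: L=K, R=M
  X: L=–, R=Z
  O: L=–, R=Q
  Q: L=P, R=–
  H: L=E, R=–
  Z: L=–, R=–
  P: L=–, R=–
  E: L=C, R=G
  M: L=–, R=–
  K: L=–, R=–
  C: L=–, R=–
  G: L=–, R=–

Subtree rooted at O contains: O, Q, P — 3 nodes.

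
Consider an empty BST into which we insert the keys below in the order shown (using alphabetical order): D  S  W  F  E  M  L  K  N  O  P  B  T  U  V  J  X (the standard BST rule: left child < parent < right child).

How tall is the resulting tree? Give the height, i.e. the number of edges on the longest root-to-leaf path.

6

D: root
S: right child of D (depth 1)
W: right child of S (depth 2)
F: left child of S (depth 2)
E: left child of F (depth 3)
M: right child of F (depth 3)
L: left child of M (depth 4)
K: left child of L (depth 5)
N: right child of M (depth 4)
O: right child of N (depth 5)
P: right child of O (depth 6)
B: left child of D (depth 1)
T: left child of W (depth 3)
U: right child of T (depth 4)
V: right child of U (depth 5)
J: left child of K (depth 6)
X: right child of W (depth 3)

The deepest node is P at depth 6.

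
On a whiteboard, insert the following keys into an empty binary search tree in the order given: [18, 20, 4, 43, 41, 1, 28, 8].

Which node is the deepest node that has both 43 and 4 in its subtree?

18

Insert 18: tree is empty, so 18 becomes the root.
Insert 20: 20 > 18 → go right. Place as right child of 18.
Insert 4: 4 < 18 → go left. Place as left child of 18.
Insert 43: 43 > 18 → go right; 43 > 20 → go right. Place as right child of 20.
Insert 41: 41 > 18 → go right; 41 > 20 → go right; 41 < 43 → go left. Place as left child of 43.
Insert 1: 1 < 18 → go left; 1 < 4 → go left. Place as left child of 4.
Insert 28: 28 > 18 → go right; 28 > 20 → go right; 28 < 43 → go left; 28 < 41 → go left. Place as left child of 41.
Insert 8: 8 < 18 → go left; 8 > 4 → go right. Place as right child of 4.

Path to 43: 18 → 20 → 43
Path to 4: 18 → 4
The paths share a prefix ending at 18, then split left and right.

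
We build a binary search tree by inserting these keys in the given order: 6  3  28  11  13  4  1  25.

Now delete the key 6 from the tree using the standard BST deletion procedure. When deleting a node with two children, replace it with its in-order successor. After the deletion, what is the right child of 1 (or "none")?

none

Insert 6: tree is empty, so 6 becomes the root.
Insert 3: 3 < 6 → go left. Place as left child of 6.
Insert 28: 28 > 6 → go right. Place as right child of 6.
Insert 11: 11 > 6 → go right; 11 < 28 → go left. Place as left child of 28.
Insert 13: 13 > 6 → go right; 13 < 28 → go left; 13 > 11 → go right. Place as right child of 11.
Insert 4: 4 < 6 → go left; 4 > 3 → go right. Place as right child of 3.
Insert 1: 1 < 6 → go left; 1 < 3 → go left. Place as left child of 3.
Insert 25: 25 > 6 → go right; 25 < 28 → go left; 25 > 11 → go right; 25 > 13 → go right. Place as right child of 13.

Delete 6 (two children — replace with in-order successor).
After deletion, 1's right child: none.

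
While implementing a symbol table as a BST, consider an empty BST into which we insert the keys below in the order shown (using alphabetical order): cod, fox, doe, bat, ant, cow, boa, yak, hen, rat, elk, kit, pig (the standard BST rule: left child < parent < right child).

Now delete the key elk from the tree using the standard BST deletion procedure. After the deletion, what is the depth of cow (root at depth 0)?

Insert cod: tree is empty, so cod becomes the root.
Insert fox: fox > cod → go right. Place as right child of cod.
Insert doe: doe > cod → go right; doe < fox → go left. Place as left child of fox.
Insert bat: bat < cod → go left. Place as left child of cod.
Insert ant: ant < cod → go left; ant < bat → go left. Place as left child of bat.
Insert cow: cow > cod → go right; cow < fox → go left; cow < doe → go left. Place as left child of doe.
Insert boa: boa < cod → go left; boa > bat → go right. Place as right child of bat.
Insert yak: yak > cod → go right; yak > fox → go right. Place as right child of fox.
Insert hen: hen > cod → go right; hen > fox → go right; hen < yak → go left. Place as left child of yak.
Insert rat: rat > cod → go right; rat > fox → go right; rat < yak → go left; rat > hen → go right. Place as right child of hen.
Insert elk: elk > cod → go right; elk < fox → go left; elk > doe → go right. Place as right child of doe.
Insert kit: kit > cod → go right; kit > fox → go right; kit < yak → go left; kit > hen → go right; kit < rat → go left. Place as left child of rat.
Insert pig: pig > cod → go right; pig > fox → go right; pig < yak → go left; pig > hen → go right; pig < rat → go left; pig > kit → go right. Place as right child of kit.

Delete elk (at most one child — splice it out).
After deletion, path to cow: cod → fox → doe → cow.

3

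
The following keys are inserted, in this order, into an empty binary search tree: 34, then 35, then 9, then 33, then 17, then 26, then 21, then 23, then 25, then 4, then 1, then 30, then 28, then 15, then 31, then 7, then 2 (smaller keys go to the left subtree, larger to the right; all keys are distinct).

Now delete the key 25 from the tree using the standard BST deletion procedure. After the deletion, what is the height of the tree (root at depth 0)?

6

Resulting structure (node: left, right):
  34: L=9, R=35
  35: L=–, R=–
  9: L=4, R=33
  33: L=17, R=–
  17: L=15, R=26
  26: L=21, R=30
  21: L=–, R=23
  23: L=–, R=25
  25: L=–, R=–
  4: L=1, R=7
  1: L=–, R=2
  30: L=28, R=31
  28: L=–, R=–
  15: L=–, R=–
  31: L=–, R=–
  7: L=–, R=–
  2: L=–, R=–

Delete 25 (at most one child — splice it out).
After deletion, deepest node is 23 at depth 6.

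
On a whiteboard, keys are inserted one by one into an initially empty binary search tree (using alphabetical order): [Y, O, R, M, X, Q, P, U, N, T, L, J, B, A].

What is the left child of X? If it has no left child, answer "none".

Y: root
O: left child of Y (depth 1)
R: right child of O (depth 2)
M: left child of O (depth 2)
X: right child of R (depth 3)
Q: left child of R (depth 3)
P: left child of Q (depth 4)
U: left child of X (depth 4)
N: right child of M (depth 3)
T: left child of U (depth 5)
L: left child of M (depth 3)
J: left child of L (depth 4)
B: left child of J (depth 5)
A: left child of B (depth 6)

U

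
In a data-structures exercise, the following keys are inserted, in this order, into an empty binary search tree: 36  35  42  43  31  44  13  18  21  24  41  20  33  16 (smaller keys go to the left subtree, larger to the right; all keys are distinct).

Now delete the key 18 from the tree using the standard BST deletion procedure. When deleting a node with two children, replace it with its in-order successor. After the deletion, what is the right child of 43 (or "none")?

36: root
35: left child of 36 (depth 1)
42: right child of 36 (depth 1)
43: right child of 42 (depth 2)
31: left child of 35 (depth 2)
44: right child of 43 (depth 3)
13: left child of 31 (depth 3)
18: right child of 13 (depth 4)
21: right child of 18 (depth 5)
24: right child of 21 (depth 6)
41: left child of 42 (depth 2)
20: left child of 21 (depth 6)
33: right child of 31 (depth 3)
16: left child of 18 (depth 5)

Delete 18 (two children — replace with in-order successor).
After deletion, 43's right child: 44.

44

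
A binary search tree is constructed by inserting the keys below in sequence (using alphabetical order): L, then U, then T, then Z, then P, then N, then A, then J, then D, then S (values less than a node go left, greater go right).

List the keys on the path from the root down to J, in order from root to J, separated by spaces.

L: root
U: right child of L (depth 1)
T: left child of U (depth 2)
Z: right child of U (depth 2)
P: left child of T (depth 3)
N: left child of P (depth 4)
A: left child of L (depth 1)
J: right child of A (depth 2)
D: left child of J (depth 3)
S: right child of P (depth 4)

L A J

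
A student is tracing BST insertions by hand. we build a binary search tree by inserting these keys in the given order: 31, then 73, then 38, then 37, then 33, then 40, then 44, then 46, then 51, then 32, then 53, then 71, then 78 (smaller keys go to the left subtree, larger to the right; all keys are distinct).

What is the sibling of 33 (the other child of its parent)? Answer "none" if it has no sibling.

31: root
73: right child of 31 (depth 1)
38: left child of 73 (depth 2)
37: left child of 38 (depth 3)
33: left child of 37 (depth 4)
40: right child of 38 (depth 3)
44: right child of 40 (depth 4)
46: right child of 44 (depth 5)
51: right child of 46 (depth 6)
32: left child of 33 (depth 5)
53: right child of 51 (depth 7)
71: right child of 53 (depth 8)
78: right child of 73 (depth 2)

33's parent is 37, which has only one child.

none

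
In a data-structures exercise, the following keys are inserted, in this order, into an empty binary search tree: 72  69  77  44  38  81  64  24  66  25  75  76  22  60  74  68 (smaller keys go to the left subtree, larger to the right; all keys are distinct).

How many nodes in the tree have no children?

7

72: root
69: left child of 72 (depth 1)
77: right child of 72 (depth 1)
44: left child of 69 (depth 2)
38: left child of 44 (depth 3)
81: right child of 77 (depth 2)
64: right child of 44 (depth 3)
24: left child of 38 (depth 4)
66: right child of 64 (depth 4)
25: right child of 24 (depth 5)
75: left child of 77 (depth 2)
76: right child of 75 (depth 3)
22: left child of 24 (depth 5)
60: left child of 64 (depth 4)
74: left child of 75 (depth 3)
68: right child of 66 (depth 5)

Leaves: 22, 25, 60, 68, 74, 76, 81 — 7 in total.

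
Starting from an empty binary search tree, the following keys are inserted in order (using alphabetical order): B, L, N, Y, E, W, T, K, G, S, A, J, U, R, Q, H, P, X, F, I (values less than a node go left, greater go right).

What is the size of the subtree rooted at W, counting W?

Insert B: tree is empty, so B becomes the root.
Insert L: L > B → go right. Place as right child of B.
Insert N: N > B → go right; N > L → go right. Place as right child of L.
Insert Y: Y > B → go right; Y > L → go right; Y > N → go right. Place as right child of N.
Insert E: E > B → go right; E < L → go left. Place as left child of L.
Insert W: W > B → go right; W > L → go right; W > N → go right; W < Y → go left. Place as left child of Y.
Insert T: T > B → go right; T > L → go right; T > N → go right; T < Y → go left; T < W → go left. Place as left child of W.
Insert K: K > B → go right; K < L → go left; K > E → go right. Place as right child of E.
Insert G: G > B → go right; G < L → go left; G > E → go right; G < K → go left. Place as left child of K.
Insert S: S > B → go right; S > L → go right; S > N → go right; S < Y → go left; S < W → go left; S < T → go left. Place as left child of T.
Insert A: A < B → go left. Place as left child of B.
Insert J: J > B → go right; J < L → go left; J > E → go right; J < K → go left; J > G → go right. Place as right child of G.
Insert U: U > B → go right; U > L → go right; U > N → go right; U < Y → go left; U < W → go left; U > T → go right. Place as right child of T.
Insert R: R > B → go right; R > L → go right; R > N → go right; R < Y → go left; R < W → go left; R < T → go left; R < S → go left. Place as left child of S.
Insert Q: Q > B → go right; Q > L → go right; Q > N → go right; Q < Y → go left; Q < W → go left; Q < T → go left; Q < S → go left; Q < R → go left. Place as left child of R.
Insert H: H > B → go right; H < L → go left; H > E → go right; H < K → go left; H > G → go right; H < J → go left. Place as left child of J.
Insert P: P > B → go right; P > L → go right; P > N → go right; P < Y → go left; P < W → go left; P < T → go left; P < S → go left; P < R → go left; P < Q → go left. Place as left child of Q.
Insert X: X > B → go right; X > L → go right; X > N → go right; X < Y → go left; X > W → go right. Place as right child of W.
Insert F: F > B → go right; F < L → go left; F > E → go right; F < K → go left; F < G → go left. Place as left child of G.
Insert I: I > B → go right; I < L → go left; I > E → go right; I < K → go left; I > G → go right; I < J → go left; I > H → go right. Place as right child of H.

Subtree rooted at W contains: W, T, S, R, Q, P, U, X — 8 nodes.

8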